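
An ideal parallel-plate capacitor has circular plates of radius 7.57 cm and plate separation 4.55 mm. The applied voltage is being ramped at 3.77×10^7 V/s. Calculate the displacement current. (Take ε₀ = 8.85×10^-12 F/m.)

1.32×10^-3 A

The field between the plates is E = V/d, so dE/dt = (3.77×10^7)/(4.55×10^-3 m) = 8.286×10^9 V/(m·s).
I_d = ε₀ A (dE/dt) = (8.85×10^-12)(0.01800)(8.286×10^9) = 1.32×10^-3 A.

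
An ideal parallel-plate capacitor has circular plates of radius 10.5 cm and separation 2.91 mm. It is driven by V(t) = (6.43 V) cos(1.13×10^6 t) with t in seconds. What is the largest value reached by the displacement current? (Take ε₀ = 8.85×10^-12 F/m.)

(dE/dt)_max = V₀ω/d = 2.497×10^9 V/(m·s); ω = 1.13×10^6 rad/s.
I_d,max = ε₀ A (dE/dt)_max = (8.85×10^-12)(0.03464)(2.497×10^9) = 7.65×10^-4 A.

7.65×10^-4 A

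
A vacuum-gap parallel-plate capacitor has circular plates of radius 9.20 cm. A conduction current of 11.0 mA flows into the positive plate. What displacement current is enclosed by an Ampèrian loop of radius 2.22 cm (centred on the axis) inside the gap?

By continuity the displacement current in the gap matches the conduction current: I_d = 0.0110 A.
Since J_d is uniform, the enclosed fraction is (r/R)² = 0.05823, giving I_d,enc = 6.41×10^-4 A.

6.41×10^-4 A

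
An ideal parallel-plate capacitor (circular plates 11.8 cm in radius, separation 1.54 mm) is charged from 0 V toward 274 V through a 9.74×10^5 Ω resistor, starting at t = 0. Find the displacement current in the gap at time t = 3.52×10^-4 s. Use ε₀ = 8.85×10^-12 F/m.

C = ε₀A/d = (8.85×10^-12)(0.04374)/(1.54×10^-3) = 2.514×10^-10 F and τ = RC = 2.449×10^-4 s. I_d in the gap equals the RC charging current.
I_d(t) = (V₀/R) e^(−t/τ) = 2.813×10^-4 · e^(−1.437) = 6.68×10^-5 A.

6.68×10^-5 A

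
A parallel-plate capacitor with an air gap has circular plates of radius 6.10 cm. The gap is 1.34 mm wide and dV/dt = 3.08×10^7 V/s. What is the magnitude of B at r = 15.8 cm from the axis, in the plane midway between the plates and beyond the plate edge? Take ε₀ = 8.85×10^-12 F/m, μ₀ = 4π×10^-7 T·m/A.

3.01×10^-9 T

dE/dt = (dV/dt)/d = 2.299×10^10 V/(m·s); I_d = ε₀(πR²)(dE/dt) = (8.85×10^-12)(0.01169)(2.299×10^10) = 2.378×10^-3 A.
Outside the plates the loop encloses all of I_d, so B·2πr = μ₀ I_d and B = 3.01×10^-9 T.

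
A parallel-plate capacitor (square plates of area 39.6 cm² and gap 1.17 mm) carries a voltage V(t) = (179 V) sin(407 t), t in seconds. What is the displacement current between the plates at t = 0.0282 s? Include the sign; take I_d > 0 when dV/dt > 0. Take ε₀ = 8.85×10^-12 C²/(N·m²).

C = ε₀A/d = (8.85×10^-12)(3.96×10^-3)/(1.17×10^-3) = 2.995×10^-11 F. dV/dt = V₀ω·cos(ωt); at ωt = 11.4774 rad this factor is 0.4634.
I_d = C dV/dt = (2.995×10^-11)(179)(407)(0.4634) = 1.01×10^-6 A.

1.01×10^-6 A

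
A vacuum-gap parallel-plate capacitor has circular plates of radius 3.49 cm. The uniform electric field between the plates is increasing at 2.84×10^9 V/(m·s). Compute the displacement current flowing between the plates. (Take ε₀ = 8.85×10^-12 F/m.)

9.62×10^-5 A

I_d = ε₀ A (dE/dt) = (8.85×10^-12)(3.826×10^-3 m²)(2.84×10^9) = 9.62×10^-5 A.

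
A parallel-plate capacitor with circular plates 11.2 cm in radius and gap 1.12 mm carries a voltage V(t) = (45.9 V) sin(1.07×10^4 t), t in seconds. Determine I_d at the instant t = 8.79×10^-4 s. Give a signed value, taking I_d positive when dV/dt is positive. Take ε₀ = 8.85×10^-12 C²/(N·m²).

-1.53×10^-4 A

dV/dt = (45.9)(1.07×10^4)·cos(9.4053) = -4.910×10^5 V/s.
I_d = C dV/dt with C = ε₀A/d = (8.85×10^-12)(0.03941)/(1.12×10^-3) = 3.114×10^-10 F, so I_d = (3.114×10^-10)(-4.910×10^5) = -1.53×10^-4 A.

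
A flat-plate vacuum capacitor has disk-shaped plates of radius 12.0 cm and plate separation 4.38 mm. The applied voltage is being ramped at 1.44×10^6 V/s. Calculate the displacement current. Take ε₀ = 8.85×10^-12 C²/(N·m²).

1.32×10^-4 A

The displacement current equals the charging current C dV/dt. With C = ε₀A/d = (8.85×10^-12)(0.04524)/(4.38×10^-3) = 9.141×10^-11 F, I_d = (9.141×10^-11)(1.44×10^6) = 1.32×10^-4 A.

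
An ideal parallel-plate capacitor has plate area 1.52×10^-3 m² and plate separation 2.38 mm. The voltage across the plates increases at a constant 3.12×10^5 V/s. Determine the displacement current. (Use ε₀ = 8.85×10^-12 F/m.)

The displacement current equals the charging current C dV/dt. With C = ε₀A/d = (8.85×10^-12)(1.52×10^-3)/(2.38×10^-3) = 5.652×10^-12 F, I_d = (5.652×10^-12)(3.12×10^5) = 1.76×10^-6 A.

1.76×10^-6 A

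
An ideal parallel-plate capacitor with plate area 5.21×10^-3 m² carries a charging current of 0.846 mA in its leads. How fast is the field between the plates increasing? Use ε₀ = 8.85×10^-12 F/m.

Charge continuity gives I_d = I = 8.46×10^-4 A between the plates.
Inverting I_d = ε₀ A dE/dt gives dE/dt = 8.46×10^-4 / (8.85×10^-12 · 5.21×10^-3) = 1.83×10^10 V/(m·s).

1.83×10^10 V/(m·s)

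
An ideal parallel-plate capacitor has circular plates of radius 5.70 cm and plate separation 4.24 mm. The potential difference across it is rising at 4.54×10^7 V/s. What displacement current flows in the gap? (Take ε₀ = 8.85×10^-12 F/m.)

C = ε₀A/d = (8.85×10^-12)(0.01021)/(4.24×10^-3) = 2.131×10^-11 F.
I_d = C dV/dt = (2.131×10^-11)(4.54×10^7) = 9.67×10^-4 A.

9.67×10^-4 A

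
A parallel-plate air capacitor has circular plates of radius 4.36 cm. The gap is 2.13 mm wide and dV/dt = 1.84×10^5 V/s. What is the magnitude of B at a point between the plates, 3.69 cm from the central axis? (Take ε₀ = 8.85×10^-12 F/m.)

1.77×10^-11 T

I_d = C dV/dt with C = ε₀πR²/d = 2.481×10^-11 F, so I_d = (2.481×10^-11)(1.84×10^5) = 4.565×10^-6 A.
For r < R the Ampère–Maxwell law gives B(2πr) = μ₀ I_d (r²/R²), so B = μ₀ I_d r/(2πR²) = (4π×10^-7)(4.565×10^-6)(0.0369)/(2π·0.0436²) = 1.77×10^-11 T.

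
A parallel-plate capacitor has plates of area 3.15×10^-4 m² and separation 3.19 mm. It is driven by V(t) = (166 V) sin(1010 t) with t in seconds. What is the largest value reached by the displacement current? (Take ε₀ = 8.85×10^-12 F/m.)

1.47×10^-7 A

C = ε₀A/d = (8.85×10^-12)(3.15×10^-4)/(3.19×10^-3) = 8.739×10^-13 F; ω = 1010 rad/s.
I_d = C dV/dt, so |I_d|_max = C V₀ ω = (8.739×10^-13)(166)(1010) = 1.47×10^-7 A.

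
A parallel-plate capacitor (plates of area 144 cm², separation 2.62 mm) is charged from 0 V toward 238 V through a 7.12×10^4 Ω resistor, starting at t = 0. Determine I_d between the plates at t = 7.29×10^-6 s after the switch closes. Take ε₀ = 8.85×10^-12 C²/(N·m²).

4.07×10^-4 A

C = ε₀A/d = (8.85×10^-12)(0.0144)/(2.62×10^-3) = 4.864×10^-11 F and τ = RC = 3.463×10^-6 s. I_d in the gap equals the RC charging current.
I_d(t) = (V₀/R) e^(−t/τ) = 3.343×10^-3 · e^(−2.105) = 4.07×10^-4 A.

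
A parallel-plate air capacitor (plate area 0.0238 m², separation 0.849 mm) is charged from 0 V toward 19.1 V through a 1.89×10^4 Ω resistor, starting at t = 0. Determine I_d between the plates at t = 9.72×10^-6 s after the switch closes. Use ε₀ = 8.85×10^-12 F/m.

C = ε₀A/d = (8.85×10^-12)(0.0238)/(8.49×10^-4) = 2.481×10^-10 F and τ = RC = 4.689×10^-6 s. I_d in the gap equals the RC charging current.
I_d(t) = (V₀/R) e^(−t/τ) = 1.011×10^-3 · e^(−2.073) = 1.27×10^-4 A.

1.27×10^-4 A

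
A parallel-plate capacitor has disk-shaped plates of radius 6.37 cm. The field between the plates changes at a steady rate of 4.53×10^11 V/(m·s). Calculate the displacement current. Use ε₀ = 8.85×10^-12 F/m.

I_d = ε₀ A (dE/dt) = (8.85×10^-12)(0.01275 m²)(4.53×10^11) = 0.0511 A.

0.0511 A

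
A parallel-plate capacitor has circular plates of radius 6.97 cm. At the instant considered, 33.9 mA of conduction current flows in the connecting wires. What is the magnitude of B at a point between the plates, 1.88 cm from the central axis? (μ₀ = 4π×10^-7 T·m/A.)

Between the plates the displacement current equals the wire current: I_d = 33.9 mA = 0.0339 A.
An Ampèrian loop of radius r encloses a fraction (r/R)² of I_d. Then B·2πr = μ₀ I_d (r/R)², giving B = μ₀ I_d r/(2πR²) = 2.62×10^-8 T.

2.62×10^-8 T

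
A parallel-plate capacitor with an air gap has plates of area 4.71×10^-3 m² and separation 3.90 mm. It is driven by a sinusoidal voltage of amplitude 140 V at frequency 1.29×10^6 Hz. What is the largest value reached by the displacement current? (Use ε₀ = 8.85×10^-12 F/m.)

0.0121 A

The displacement current equals the conduction current C dV/dt, which peaks at C V₀ ω.
With C = ε₀A/d = (8.85×10^-12)(4.71×10^-3)/(3.90×10^-3) = 1.069×10^-11 F and ω = 2πf = 8.105×10^6 rad/s, I_d,max = (1.069×10^-11)(140)(8.105×10^6) = 0.0121 A.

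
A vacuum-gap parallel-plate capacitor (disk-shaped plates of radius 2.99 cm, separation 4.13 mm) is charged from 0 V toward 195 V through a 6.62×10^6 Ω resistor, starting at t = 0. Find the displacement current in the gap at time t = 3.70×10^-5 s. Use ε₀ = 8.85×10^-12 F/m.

1.16×10^-5 A

C = ε₀A/d = (8.85×10^-12)(2.809×10^-3)/(4.13×10^-3) = 6.019×10^-12 F, so τ = RC = 3.985×10^-5 s.
The conduction current is I(t) = (V₀/R) e^(−t/τ), and the displacement current between the plates equals it.
t/τ = 0.9285; I_d = (195/6.62×10^6) · e^(−0.9285) = (2.946×10^-5)(0.3951) = 1.16×10^-5 A.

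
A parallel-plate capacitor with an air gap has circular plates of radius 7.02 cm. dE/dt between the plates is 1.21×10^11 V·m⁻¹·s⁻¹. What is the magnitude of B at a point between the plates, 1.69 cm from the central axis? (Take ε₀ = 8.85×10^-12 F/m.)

I_d = ε₀ dΦ_E/dt = ε₀ πR² (dE/dt) = (8.85×10^-12)(0.01548)(1.21×10^11) = 0.01658 A through the full plate area.
∮B·dl = μ₀ I_d,enc with I_d,enc = I_d r²/R² = 9.609×10^-4 A; so B = μ₀ I_d,enc/(2πr) = 1.14×10^-8 T.

1.14×10^-8 T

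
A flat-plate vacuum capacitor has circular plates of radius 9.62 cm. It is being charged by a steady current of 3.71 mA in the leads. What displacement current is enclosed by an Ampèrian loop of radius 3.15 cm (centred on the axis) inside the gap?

No conduction current crosses the gap, so I_d there equals the 3.71×10^-3 A in the leads.
Since J_d is uniform, the enclosed fraction is (r/R)² = 0.1072, giving I_d,enc = 3.98×10^-4 A.

3.98×10^-4 A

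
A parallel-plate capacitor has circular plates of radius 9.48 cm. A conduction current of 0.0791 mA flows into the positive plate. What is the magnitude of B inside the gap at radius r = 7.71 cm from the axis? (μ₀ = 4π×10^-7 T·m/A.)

1.36×10^-10 T

No conduction current crosses the gap, so I_d there equals the 7.91×10^-5 A in the leads.
For r < R the Ampère–Maxwell law gives B(2πr) = μ₀ I_d (r²/R²), so B = μ₀ I_d r/(2πR²) = (4π×10^-7)(7.91×10^-5)(0.0771)/(2π·0.0948²) = 1.36×10^-10 T.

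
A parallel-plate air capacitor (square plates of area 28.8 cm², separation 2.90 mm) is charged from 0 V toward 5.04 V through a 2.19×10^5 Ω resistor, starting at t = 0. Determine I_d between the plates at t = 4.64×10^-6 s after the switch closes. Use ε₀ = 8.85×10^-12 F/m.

C = ε₀A/d = (8.85×10^-12)(2.88×10^-3)/(2.90×10^-3) = 8.789×10^-12 F, so τ = RC = 1.925×10^-6 s.
The conduction current is I(t) = (V₀/R) e^(−t/τ), and the displacement current between the plates equals it.
t/τ = 2.410; I_d = (5.04/2.19×10^5) · e^(−2.410) = (2.301×10^-5)(0.08982) = 2.07×10^-6 A.

2.07×10^-6 A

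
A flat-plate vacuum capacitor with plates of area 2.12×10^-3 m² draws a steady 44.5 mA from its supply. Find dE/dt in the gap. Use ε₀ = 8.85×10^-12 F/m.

2.37×10^12 V/(m·s)

By continuity, I_d in the gap equals the 44.5 mA flowing in the wire.
Inverting I_d = ε₀ A dE/dt gives dE/dt = 0.0445 / (8.85×10^-12 · 2.12×10^-3) = 2.37×10^12 V/(m·s).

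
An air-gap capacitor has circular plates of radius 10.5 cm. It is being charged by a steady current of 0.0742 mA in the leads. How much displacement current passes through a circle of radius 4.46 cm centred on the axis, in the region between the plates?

1.34×10^-5 A

Between the plates the displacement current equals the wire current: I_d = 0.0742 mA = 7.42×10^-5 A.
Since J_d is uniform, the enclosed fraction is (r/R)² = 0.1804, giving I_d,enc = 1.34×10^-5 A.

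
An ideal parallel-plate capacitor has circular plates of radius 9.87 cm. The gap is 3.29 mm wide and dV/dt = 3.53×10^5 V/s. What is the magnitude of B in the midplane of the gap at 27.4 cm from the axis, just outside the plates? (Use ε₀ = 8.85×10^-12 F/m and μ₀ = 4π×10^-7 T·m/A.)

2.12×10^-11 T

With E = V/d, dE/dt = 1.073×10^8 V/(m·s) and πR² = 0.03060 m², giving I_d = ε₀ πR² dE/dt = 2.906×10^-5 A.
For r ≥ R the full I_d is enclosed: B = μ₀ I_d/(2πr) = (4π×10^-7)(2.906×10^-5)/(2π·0.274) = 2.12×10^-11 T.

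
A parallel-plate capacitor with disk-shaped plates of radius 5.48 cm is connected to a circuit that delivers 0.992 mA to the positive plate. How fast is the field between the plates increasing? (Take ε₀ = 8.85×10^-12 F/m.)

Charge continuity gives I_d = I = 9.92×10^-4 A between the plates.
Inverting I_d = ε₀ A dE/dt gives dE/dt = 9.92×10^-4 / (8.85×10^-12 · 9.434×10^-3) = 1.19×10^10 V/(m·s).

1.19×10^10 V/(m·s)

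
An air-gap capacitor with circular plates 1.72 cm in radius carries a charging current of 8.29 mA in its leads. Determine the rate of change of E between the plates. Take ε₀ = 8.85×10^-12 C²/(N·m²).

Charge continuity gives I_d = I = 8.29×10^-3 A between the plates.
Since I_d = ε₀ A dE/dt, dE/dt = I_d/(ε₀A) = (8.29×10^-3)/((8.85×10^-12)(9.294×10^-4)) = 1.01×10^12 V/(m·s).

1.01×10^12 V/(m·s)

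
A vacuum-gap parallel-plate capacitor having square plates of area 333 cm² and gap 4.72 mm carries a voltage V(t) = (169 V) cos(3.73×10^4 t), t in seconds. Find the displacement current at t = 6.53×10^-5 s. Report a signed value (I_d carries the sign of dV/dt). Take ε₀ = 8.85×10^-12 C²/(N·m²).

dE/dt = (V₀ω/d)·−sin(ωt) with ωt = 2.43569 rad: (169)(3.73×10^4)(-0.6487)/(4.72×10^-3) = -8.664×10^8 V/(m·s).
I_d = ε₀ A dE/dt = (8.85×10^-12)(0.0333)(-8.664×10^8) = -2.55×10^-4 A.

-2.55×10^-4 A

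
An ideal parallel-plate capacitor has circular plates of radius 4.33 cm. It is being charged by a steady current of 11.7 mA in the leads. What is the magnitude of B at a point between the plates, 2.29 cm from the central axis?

2.86×10^-8 T

Between the plates the displacement current equals the wire current: I_d = 11.7 mA = 0.0117 A.
∮B·dl = μ₀ I_d,enc with I_d,enc = I_d r²/R² = 3.273×10^-3 A; so B = μ₀ I_d,enc/(2πr) = 2.86×10^-8 T.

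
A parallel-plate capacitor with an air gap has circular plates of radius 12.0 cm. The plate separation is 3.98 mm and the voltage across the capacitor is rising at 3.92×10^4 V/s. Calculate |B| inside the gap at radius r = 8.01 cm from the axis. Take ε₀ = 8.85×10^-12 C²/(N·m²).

4.39×10^-12 T

I_d = C dV/dt with C = ε₀πR²/d = 1.006×10^-10 F, so I_d = (1.006×10^-10)(3.92×10^4) = 3.944×10^-6 A.
An Ampèrian loop of radius r encloses a fraction (r/R)² of I_d. Then B·2πr = μ₀ I_d (r/R)², giving B = μ₀ I_d r/(2πR²) = 4.39×10^-12 T.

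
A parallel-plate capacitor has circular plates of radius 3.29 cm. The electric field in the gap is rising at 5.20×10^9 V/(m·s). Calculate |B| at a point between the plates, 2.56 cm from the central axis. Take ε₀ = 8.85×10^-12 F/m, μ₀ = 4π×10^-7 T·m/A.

Through the whole plate area (πR² = 3.400×10^-3 m²), I_d = ε₀ πR² dE/dt = 1.565×10^-4 A.
For r < R the Ampère–Maxwell law gives B(2πr) = μ₀ I_d (r²/R²), so B = μ₀ I_d r/(2πR²) = (4π×10^-7)(1.565×10^-4)(0.0256)/(2π·0.0329²) = 7.40×10^-10 T.

7.40×10^-10 T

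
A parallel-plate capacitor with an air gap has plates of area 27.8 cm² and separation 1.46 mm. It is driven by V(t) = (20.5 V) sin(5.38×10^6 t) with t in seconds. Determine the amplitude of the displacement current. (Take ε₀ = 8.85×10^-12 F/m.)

The displacement current equals the conduction current C dV/dt, which peaks at C V₀ ω.
With C = ε₀A/d = (8.85×10^-12)(2.78×10^-3)/(1.46×10^-3) = 1.685×10^-11 F and ω = 5.38×10^6 rad/s, I_d,max = (1.685×10^-11)(20.5)(5.38×10^6) = 1.86×10^-3 A.

1.86×10^-3 A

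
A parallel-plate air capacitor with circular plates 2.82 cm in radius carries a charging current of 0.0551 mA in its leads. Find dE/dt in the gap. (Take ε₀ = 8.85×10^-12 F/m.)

2.49×10^9 V/(m·s)

Charge continuity gives I_d = I = 5.51×10^-5 A between the plates.
Since I_d = ε₀ A dE/dt, dE/dt = I_d/(ε₀A) = (5.51×10^-5)/((8.85×10^-12)(2.498×10^-3)) = 2.49×10^9 V/(m·s).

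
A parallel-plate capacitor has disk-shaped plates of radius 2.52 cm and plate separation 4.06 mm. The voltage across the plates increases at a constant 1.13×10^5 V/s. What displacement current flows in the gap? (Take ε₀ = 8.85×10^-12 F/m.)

The displacement current equals the charging current C dV/dt. With C = ε₀A/d = (8.85×10^-12)(1.995×10^-3)/(4.06×10^-3) = 4.349×10^-12 F, I_d = (4.349×10^-12)(1.13×10^5) = 4.91×10^-7 A.

4.91×10^-7 A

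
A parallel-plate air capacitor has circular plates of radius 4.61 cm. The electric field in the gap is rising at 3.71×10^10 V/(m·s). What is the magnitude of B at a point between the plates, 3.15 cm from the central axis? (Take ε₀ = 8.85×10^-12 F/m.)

I_d = ε₀ dΦ_E/dt = ε₀ πR² (dE/dt) = (8.85×10^-12)(6.677×10^-3)(3.71×10^10) = 2.192×10^-3 A through the full plate area.
∮B·dl = μ₀ I_d,enc with I_d,enc = I_d r²/R² = 1.023×10^-3 A; so B = μ₀ I_d,enc/(2πr) = 6.50×10^-9 T.

6.50×10^-9 T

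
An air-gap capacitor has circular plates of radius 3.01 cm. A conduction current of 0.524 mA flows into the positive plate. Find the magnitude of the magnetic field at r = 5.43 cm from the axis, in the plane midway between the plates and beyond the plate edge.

1.93×10^-9 T

No conduction current crosses the gap, so I_d there equals the 5.24×10^-4 A in the leads.
Outside the plates the loop encloses all of I_d, so B·2πr = μ₀ I_d and B = 1.93×10^-9 T.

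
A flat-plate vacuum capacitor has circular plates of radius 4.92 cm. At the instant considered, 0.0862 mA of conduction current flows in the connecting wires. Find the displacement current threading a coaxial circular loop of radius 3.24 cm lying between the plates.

3.74×10^-5 A

By continuity the displacement current in the gap matches the conduction current: I_d = 8.62×10^-5 A.
Since J_d is uniform, the enclosed fraction is (r/R)² = 0.4337, giving I_d,enc = 3.74×10^-5 A.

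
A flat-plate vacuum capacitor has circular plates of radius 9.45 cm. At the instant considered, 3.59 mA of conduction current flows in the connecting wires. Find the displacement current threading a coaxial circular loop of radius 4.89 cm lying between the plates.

9.61×10^-4 A

No conduction current crosses the gap, so I_d there equals the 3.59×10^-3 A in the leads.
Through an area πr² the displacement current is I_d·(πr²/πR²) = I_d (r/R)² = 9.61×10^-4 A.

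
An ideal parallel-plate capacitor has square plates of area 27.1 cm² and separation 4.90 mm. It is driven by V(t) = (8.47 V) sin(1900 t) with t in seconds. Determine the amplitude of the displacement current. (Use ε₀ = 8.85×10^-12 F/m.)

(dE/dt)_max = V₀ω/d = 3.284×10^6 V/(m·s); ω = 1900 rad/s.
I_d,max = ε₀ A (dE/dt)_max = (8.85×10^-12)(2.71×10^-3)(3.284×10^6) = 7.88×10^-8 A.

7.88×10^-8 A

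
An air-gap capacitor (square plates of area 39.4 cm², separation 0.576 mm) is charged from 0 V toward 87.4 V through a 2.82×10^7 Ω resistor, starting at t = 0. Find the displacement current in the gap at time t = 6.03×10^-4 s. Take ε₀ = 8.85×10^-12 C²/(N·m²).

C = ε₀A/d = (8.85×10^-12)(3.94×10^-3)/(5.76×10^-4) = 6.054×10^-11 F, so τ = RC = 1.707×10^-3 s.
The conduction current is I(t) = (V₀/R) e^(−t/τ), and the displacement current between the plates equals it.
t/τ = 0.3533; I_d = (87.4/2.82×10^7) · e^(−0.3533) = (3.099×10^-6)(0.7024) = 2.18×10^-6 A.

2.18×10^-6 A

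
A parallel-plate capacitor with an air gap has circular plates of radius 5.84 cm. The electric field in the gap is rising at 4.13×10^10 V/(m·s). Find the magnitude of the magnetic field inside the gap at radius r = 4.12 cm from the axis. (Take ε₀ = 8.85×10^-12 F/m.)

Total displacement current: I_d = ε₀(πR²)(dE/dt) = (8.85×10^-12)(0.01071)(4.13×10^10) = 3.915×10^-3 A.
∮B·dl = μ₀ I_d,enc with I_d,enc = I_d r²/R² = 1.949×10^-3 A; so B = μ₀ I_d,enc/(2πr) = 9.46×10^-9 T.

9.46×10^-9 T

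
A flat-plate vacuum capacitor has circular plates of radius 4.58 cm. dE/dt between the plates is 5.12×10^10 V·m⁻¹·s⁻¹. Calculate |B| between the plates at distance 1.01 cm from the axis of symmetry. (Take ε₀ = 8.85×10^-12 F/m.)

2.88×10^-9 T

Total displacement current: I_d = ε₀(πR²)(dE/dt) = (8.85×10^-12)(6.590×10^-3)(5.12×10^10) = 2.986×10^-3 A.
∮B·dl = μ₀ I_d,enc with I_d,enc = I_d r²/R² = 1.452×10^-4 A; so B = μ₀ I_d,enc/(2πr) = 2.88×10^-9 T.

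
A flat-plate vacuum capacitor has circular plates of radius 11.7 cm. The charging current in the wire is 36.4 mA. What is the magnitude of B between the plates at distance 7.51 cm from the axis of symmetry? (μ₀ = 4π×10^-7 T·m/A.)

3.99×10^-8 T

By continuity the displacement current in the gap matches the conduction current: I_d = 0.0364 A.
For r < R the Ampère–Maxwell law gives B(2πr) = μ₀ I_d (r²/R²), so B = μ₀ I_d r/(2πR²) = (4π×10^-7)(0.0364)(0.0751)/(2π·0.117²) = 3.99×10^-8 T.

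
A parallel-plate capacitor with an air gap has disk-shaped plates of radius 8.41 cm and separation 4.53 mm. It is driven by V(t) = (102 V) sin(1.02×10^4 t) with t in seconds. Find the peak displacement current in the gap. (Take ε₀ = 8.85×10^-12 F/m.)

C = ε₀A/d = (8.85×10^-12)(0.02222)/(4.53×10^-3) = 4.341×10^-11 F; ω = 1.02×10^4 rad/s.
I_d = C dV/dt, so |I_d|_max = C V₀ ω = (4.341×10^-11)(102)(1.02×10^4) = 4.52×10^-5 A.

4.52×10^-5 A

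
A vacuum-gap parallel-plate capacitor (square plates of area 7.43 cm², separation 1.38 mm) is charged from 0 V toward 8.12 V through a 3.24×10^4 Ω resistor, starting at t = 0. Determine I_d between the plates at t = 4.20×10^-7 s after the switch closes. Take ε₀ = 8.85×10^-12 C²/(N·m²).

1.65×10^-5 A

C = ε₀A/d = (8.85×10^-12)(7.43×10^-4)/(1.38×10^-3) = 4.765×10^-12 F, so τ = RC = 1.544×10^-7 s.
The conduction current is I(t) = (V₀/R) e^(−t/τ), and the displacement current between the plates equals it.
t/τ = 2.720; I_d = (8.12/3.24×10^4) · e^(−2.720) = (2.506×10^-4)(0.06587) = 1.65×10^-5 A.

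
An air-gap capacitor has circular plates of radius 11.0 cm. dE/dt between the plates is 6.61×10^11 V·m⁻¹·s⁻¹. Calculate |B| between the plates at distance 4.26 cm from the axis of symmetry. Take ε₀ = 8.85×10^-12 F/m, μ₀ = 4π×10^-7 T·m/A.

Total displacement current: I_d = ε₀(πR²)(dE/dt) = (8.85×10^-12)(0.03801)(6.61×10^11) = 0.2224 A.
∮B·dl = μ₀ I_d,enc with I_d,enc = I_d r²/R² = 0.03336 A; so B = μ₀ I_d,enc/(2πr) = 1.57×10^-7 T.

1.57×10^-7 T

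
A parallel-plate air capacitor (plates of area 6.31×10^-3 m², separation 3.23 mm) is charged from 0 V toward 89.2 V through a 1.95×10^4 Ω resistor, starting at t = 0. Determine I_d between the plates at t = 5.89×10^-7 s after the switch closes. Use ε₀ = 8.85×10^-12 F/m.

C = ε₀A/d = (8.85×10^-12)(6.31×10^-3)/(3.23×10^-3) = 1.729×10^-11 F and τ = RC = 3.372×10^-7 s. I_d in the gap equals the RC charging current.
I_d(t) = (V₀/R) e^(−t/τ) = 4.574×10^-3 · e^(−1.747) = 7.97×10^-4 A.

7.97×10^-4 A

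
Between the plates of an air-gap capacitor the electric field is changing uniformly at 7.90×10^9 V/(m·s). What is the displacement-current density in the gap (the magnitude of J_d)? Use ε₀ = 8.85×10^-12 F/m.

0.0699 A/m²

J_d = ε₀ dE/dt = (8.85×10^-12)(7.90×10^9) = 0.0699 A/m².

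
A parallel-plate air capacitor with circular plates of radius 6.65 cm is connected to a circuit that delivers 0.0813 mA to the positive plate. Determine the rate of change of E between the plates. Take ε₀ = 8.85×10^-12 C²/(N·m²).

Charge continuity gives I_d = I = 8.13×10^-5 A between the plates.
Inverting I_d = ε₀ A dE/dt gives dE/dt = 8.13×10^-5 / (8.85×10^-12 · 0.01389) = 6.61×10^8 V/(m·s).

6.61×10^8 V/(m·s)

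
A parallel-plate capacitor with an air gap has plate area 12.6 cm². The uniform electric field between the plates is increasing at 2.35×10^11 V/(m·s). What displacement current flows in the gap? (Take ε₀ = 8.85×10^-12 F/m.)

With a uniform field, Φ_E = EA, so I_d = ε₀ A dE/dt = 2.62×10^-3 A.

2.62×10^-3 A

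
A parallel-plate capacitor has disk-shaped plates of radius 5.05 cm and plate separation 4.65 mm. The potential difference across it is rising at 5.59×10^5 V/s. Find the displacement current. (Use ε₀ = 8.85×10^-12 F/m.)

8.52×10^-6 A

C = ε₀A/d = (8.85×10^-12)(8.012×10^-3)/(4.65×10^-3) = 1.525×10^-11 F.
I_d = C dV/dt = (1.525×10^-11)(5.59×10^5) = 8.52×10^-6 A.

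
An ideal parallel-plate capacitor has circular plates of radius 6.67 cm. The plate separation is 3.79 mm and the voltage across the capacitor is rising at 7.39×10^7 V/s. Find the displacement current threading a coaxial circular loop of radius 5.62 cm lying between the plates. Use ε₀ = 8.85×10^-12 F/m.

1.71×10^-3 A

I_d = C dV/dt with C = ε₀πR²/d = 3.264×10^-11 F, so I_d = (3.264×10^-11)(7.39×10^7) = 2.412×10^-3 A.
The field is uniform, so I_d,enc = I_d (r/R)² = (2.412×10^-3)(5.62/6.67)² = 1.71×10^-3 A.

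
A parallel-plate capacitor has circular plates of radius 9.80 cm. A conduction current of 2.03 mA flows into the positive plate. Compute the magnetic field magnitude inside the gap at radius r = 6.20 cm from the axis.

2.62×10^-9 T

No conduction current crosses the gap, so I_d there equals the 2.03×10^-3 A in the leads.
∮B·dl = μ₀ I_d,enc with I_d,enc = I_d r²/R² = 8.125×10^-4 A; so B = μ₀ I_d,enc/(2πr) = 2.62×10^-9 T.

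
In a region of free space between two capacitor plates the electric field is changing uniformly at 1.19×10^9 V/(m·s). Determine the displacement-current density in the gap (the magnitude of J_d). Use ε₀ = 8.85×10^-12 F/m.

0.0105 A/m²

J_d = ε₀ dE/dt = (8.85×10^-12)(1.19×10^9) = 0.0105 A/m².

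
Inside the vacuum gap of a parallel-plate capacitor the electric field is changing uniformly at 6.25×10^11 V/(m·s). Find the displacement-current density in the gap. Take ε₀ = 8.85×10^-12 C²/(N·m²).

5.53 A/m²

The displacement-current density is ε₀ ∂E/∂t = (8.85×10^-12)(6.25×10^11) = 5.53 A/m².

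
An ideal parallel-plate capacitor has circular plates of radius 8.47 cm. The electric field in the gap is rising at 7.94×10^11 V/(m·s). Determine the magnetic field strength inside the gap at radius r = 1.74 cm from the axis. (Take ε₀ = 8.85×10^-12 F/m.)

7.68×10^-8 T

Total displacement current: I_d = ε₀(πR²)(dE/dt) = (8.85×10^-12)(0.02254)(7.94×10^11) = 0.1584 A.
∮B·dl = μ₀ I_d,enc with I_d,enc = I_d r²/R² = 6.685×10^-3 A; so B = μ₀ I_d,enc/(2πr) = 7.68×10^-8 T.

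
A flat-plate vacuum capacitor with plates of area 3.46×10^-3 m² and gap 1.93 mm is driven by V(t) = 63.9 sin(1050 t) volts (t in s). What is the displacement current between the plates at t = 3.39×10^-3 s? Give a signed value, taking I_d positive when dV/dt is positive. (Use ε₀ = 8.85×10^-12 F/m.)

dE/dt = (V₀ω/d)·cos(ωt) with ωt = 3.5595 rad: (63.9)(1050)(-0.9139)/(1.93×10^-3) = -3.177×10^7 V/(m·s).
I_d = ε₀ A dE/dt = (8.85×10^-12)(3.46×10^-3)(-3.177×10^7) = -9.73×10^-7 A.

-9.73×10^-7 A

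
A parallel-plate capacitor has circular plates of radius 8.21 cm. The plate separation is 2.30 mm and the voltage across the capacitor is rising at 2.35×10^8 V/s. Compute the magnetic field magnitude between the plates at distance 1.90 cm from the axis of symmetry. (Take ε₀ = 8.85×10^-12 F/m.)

1.08×10^-8 T

I_d = C dV/dt with C = ε₀πR²/d = 8.150×10^-11 F, so I_d = (8.150×10^-11)(2.35×10^8) = 0.01915 A.
∮B·dl = μ₀ I_d,enc with I_d,enc = I_d r²/R² = 1.026×10^-3 A; so B = μ₀ I_d,enc/(2πr) = 1.08×10^-8 T.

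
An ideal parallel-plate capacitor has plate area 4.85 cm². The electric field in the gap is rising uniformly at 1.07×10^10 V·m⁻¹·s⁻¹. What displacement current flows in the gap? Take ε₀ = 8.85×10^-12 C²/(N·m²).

With a uniform field, Φ_E = EA, so I_d = ε₀ A dE/dt = 4.59×10^-5 A.

4.59×10^-5 A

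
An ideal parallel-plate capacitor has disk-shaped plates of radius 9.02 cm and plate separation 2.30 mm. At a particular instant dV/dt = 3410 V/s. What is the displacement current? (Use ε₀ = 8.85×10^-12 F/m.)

C = ε₀A/d = (8.85×10^-12)(0.02556)/(2.30×10^-3) = 9.835×10^-11 F.
I_d = C dV/dt = (9.835×10^-11)(3410) = 3.35×10^-7 A.

3.35×10^-7 A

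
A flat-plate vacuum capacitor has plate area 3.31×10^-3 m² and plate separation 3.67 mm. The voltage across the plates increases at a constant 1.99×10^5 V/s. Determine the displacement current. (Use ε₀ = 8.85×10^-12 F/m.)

1.59×10^-6 A

The displacement current equals the charging current C dV/dt. With C = ε₀A/d = (8.85×10^-12)(3.31×10^-3)/(3.67×10^-3) = 7.982×10^-12 F, I_d = (7.982×10^-12)(1.99×10^5) = 1.59×10^-6 A.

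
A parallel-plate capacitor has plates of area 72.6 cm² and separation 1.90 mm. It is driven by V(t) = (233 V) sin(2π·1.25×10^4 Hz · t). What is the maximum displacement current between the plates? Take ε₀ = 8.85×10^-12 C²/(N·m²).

The displacement current equals the conduction current C dV/dt, which peaks at C V₀ ω.
With C = ε₀A/d = (8.85×10^-12)(7.26×10^-3)/(1.90×10^-3) = 3.382×10^-11 F and ω = 2πf = 7.854×10^4 rad/s, I_d,max = (3.382×10^-11)(233)(7.854×10^4) = 6.19×10^-4 A.

6.19×10^-4 A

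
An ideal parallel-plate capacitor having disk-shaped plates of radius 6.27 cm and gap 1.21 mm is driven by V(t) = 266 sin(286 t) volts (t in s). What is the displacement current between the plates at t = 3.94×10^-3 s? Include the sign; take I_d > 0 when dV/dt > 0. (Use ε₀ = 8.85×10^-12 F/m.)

dE/dt = (V₀ω/d)·cos(ωt) with ωt = 1.12684 rad: (266)(286)(0.4295)/(1.21×10^-3) = 2.700×10^7 V/(m·s).
I_d = ε₀ A dE/dt = (8.85×10^-12)(0.01235)(2.700×10^7) = 2.95×10^-6 A.

2.95×10^-6 A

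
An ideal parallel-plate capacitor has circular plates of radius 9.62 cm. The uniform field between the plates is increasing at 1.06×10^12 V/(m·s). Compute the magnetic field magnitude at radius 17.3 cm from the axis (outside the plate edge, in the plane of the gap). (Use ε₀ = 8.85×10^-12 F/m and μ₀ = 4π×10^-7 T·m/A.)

3.15×10^-7 T

I_d = ε₀ dΦ_E/dt = ε₀ πR² (dE/dt) = (8.85×10^-12)(0.02907)(1.06×10^12) = 0.2727 A through the full plate area.
Outside the plates the loop encloses all of I_d, so B·2πr = μ₀ I_d and B = 3.15×10^-7 T.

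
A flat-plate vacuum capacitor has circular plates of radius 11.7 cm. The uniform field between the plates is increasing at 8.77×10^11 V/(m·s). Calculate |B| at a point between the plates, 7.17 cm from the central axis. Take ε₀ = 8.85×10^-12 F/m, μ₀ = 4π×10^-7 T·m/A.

3.50×10^-7 T

Through the whole plate area (πR² = 0.04301 m²), I_d = ε₀ πR² dE/dt = 0.3338 A.
For r < R the Ampère–Maxwell law gives B(2πr) = μ₀ I_d (r²/R²), so B = μ₀ I_d r/(2πR²) = (4π×10^-7)(0.3338)(0.0717)/(2π·0.117²) = 3.50×10^-7 T.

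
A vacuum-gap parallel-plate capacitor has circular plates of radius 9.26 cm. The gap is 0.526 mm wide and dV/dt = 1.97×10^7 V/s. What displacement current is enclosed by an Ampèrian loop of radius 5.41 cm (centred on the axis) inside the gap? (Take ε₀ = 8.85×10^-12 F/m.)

With E = V/d, dE/dt = 3.745×10^10 V/(m·s) and πR² = 0.02694 m², giving I_d = ε₀ πR² dE/dt = 8.929×10^-3 A.
The field is uniform, so I_d,enc = I_d (r/R)² = (8.929×10^-3)(5.41/9.26)² = 3.05×10^-3 A.

3.05×10^-3 A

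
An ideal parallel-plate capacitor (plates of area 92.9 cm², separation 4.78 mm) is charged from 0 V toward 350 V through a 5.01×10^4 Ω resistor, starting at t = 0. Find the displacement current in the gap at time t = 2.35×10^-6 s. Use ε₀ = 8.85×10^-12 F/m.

C = ε₀A/d = (8.85×10^-12)(9.29×10^-3)/(4.78×10^-3) = 1.720×10^-11 F, so τ = RC = 8.617×10^-7 s.
The conduction current is I(t) = (V₀/R) e^(−t/τ), and the displacement current between the plates equals it.
t/τ = 2.727; I_d = (350/5.01×10^4) · e^(−2.727) = (6.986×10^-3)(0.06542) = 4.57×10^-4 A.

4.57×10^-4 A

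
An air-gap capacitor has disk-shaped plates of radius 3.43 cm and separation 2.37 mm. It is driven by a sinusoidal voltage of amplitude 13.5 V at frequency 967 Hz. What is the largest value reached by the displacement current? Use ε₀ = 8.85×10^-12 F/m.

1.13×10^-6 A

(dE/dt)_max = V₀ω/d = 3.461×10^7 V/(m·s); ω = 2πf = 6076 rad/s.
I_d,max = ε₀ A (dE/dt)_max = (8.85×10^-12)(3.696×10^-3)(3.461×10^7) = 1.13×10^-6 A.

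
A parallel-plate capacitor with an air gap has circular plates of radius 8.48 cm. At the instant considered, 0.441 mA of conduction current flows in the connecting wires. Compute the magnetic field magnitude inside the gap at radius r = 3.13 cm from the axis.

3.84×10^-10 T

Between the plates the displacement current equals the wire current: I_d = 0.441 mA = 4.41×10^-4 A.
For r < R the Ampère–Maxwell law gives B(2πr) = μ₀ I_d (r²/R²), so B = μ₀ I_d r/(2πR²) = (4π×10^-7)(4.41×10^-4)(0.0313)/(2π·0.0848²) = 3.84×10^-10 T.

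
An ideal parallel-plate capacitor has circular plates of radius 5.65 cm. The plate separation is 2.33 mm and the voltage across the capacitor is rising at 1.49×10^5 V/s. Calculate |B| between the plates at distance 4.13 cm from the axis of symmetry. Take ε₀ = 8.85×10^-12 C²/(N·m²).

dE/dt = (dV/dt)/d = 6.395×10^7 V/(m·s); I_d = ε₀(πR²)(dE/dt) = (8.85×10^-12)(0.01003)(6.395×10^7) = 5.677×10^-6 A.
An Ampèrian loop of radius r encloses a fraction (r/R)² of I_d. Then B·2πr = μ₀ I_d (r/R)², giving B = μ₀ I_d r/(2πR²) = 1.47×10^-11 T.

1.47×10^-11 T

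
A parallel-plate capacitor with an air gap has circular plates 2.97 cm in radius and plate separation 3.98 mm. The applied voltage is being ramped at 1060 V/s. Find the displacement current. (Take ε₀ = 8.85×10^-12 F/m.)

The field between the plates is E = V/d, so dE/dt = (1060)/(3.98×10^-3 m) = 2.663×10^5 V/(m·s).
I_d = ε₀ A (dE/dt) = (8.85×10^-12)(2.771×10^-3)(2.663×10^5) = 6.53×10^-9 A.

6.53×10^-9 A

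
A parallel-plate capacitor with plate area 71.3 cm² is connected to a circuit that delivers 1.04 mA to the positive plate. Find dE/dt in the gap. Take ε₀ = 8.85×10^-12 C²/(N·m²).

1.65×10^10 V/(m·s)

The displacement current between the plates equals the conduction current, I_d = 1.04 mA.
Since I_d = ε₀ A dE/dt, dE/dt = I_d/(ε₀A) = (1.04×10^-3)/((8.85×10^-12)(7.13×10^-3)) = 1.65×10^10 V/(m·s).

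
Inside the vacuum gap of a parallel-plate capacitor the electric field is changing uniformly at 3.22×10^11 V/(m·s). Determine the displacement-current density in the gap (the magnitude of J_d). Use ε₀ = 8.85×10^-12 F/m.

The displacement-current density is ε₀ ∂E/∂t = (8.85×10^-12)(3.22×10^11) = 2.85 A/m².

2.85 A/m²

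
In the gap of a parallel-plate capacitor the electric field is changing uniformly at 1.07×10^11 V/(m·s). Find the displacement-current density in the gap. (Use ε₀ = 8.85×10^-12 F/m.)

J_d = ε₀ ∂E/∂t, so J_d = 0.947 A/m².

0.947 A/m²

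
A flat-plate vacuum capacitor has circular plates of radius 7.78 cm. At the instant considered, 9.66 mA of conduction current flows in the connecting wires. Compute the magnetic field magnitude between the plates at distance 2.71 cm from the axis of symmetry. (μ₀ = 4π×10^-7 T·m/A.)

Between the plates the displacement current equals the wire current: I_d = 9.66 mA = 9.66×10^-3 A.
An Ampèrian loop of radius r encloses a fraction (r/R)² of I_d. Then B·2πr = μ₀ I_d (r/R)², giving B = μ₀ I_d r/(2πR²) = 8.65×10^-9 T.

8.65×10^-9 T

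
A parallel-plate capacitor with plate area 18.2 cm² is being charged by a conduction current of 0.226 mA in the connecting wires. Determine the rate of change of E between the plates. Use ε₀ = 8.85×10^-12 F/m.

The displacement current between the plates equals the conduction current, I_d = 0.226 mA.
Since I_d = ε₀ A dE/dt, dE/dt = I_d/(ε₀A) = (2.26×10^-4)/((8.85×10^-12)(1.82×10^-3)) = 1.40×10^10 V/(m·s).

1.40×10^10 V/(m·s)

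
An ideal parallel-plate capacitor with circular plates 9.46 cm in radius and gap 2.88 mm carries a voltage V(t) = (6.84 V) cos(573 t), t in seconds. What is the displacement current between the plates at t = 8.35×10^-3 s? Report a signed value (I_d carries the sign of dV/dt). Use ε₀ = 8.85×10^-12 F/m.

C = ε₀A/d = (8.85×10^-12)(0.02811)/(2.88×10^-3) = 8.638×10^-11 F. dV/dt = V₀ω·−sin(ωt); at ωt = 4.78455 rad this factor is 0.9974.
I_d = C dV/dt = (8.638×10^-11)(6.84)(573)(0.9974) = 3.38×10^-7 A.

3.38×10^-7 A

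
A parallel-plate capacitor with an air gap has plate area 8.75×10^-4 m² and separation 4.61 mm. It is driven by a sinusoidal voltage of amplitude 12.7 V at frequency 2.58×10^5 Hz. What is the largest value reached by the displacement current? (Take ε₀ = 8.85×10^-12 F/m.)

3.46×10^-5 A

C = ε₀A/d = (8.85×10^-12)(8.75×10^-4)/(4.61×10^-3) = 1.680×10^-12 F; ω = 2πf = 1.621×10^6 rad/s.
I_d = C dV/dt, so |I_d|_max = C V₀ ω = (1.680×10^-12)(12.7)(1.621×10^6) = 3.46×10^-5 A.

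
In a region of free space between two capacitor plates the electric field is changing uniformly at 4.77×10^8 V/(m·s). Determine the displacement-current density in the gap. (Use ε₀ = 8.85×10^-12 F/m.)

The displacement-current density is ε₀ ∂E/∂t = (8.85×10^-12)(4.77×10^8) = 4.22×10^-3 A/m².

4.22×10^-3 A/m²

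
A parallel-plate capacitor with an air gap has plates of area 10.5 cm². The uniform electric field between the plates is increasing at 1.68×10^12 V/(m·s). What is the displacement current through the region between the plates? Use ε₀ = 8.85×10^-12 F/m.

The displacement current is ε₀ times dΦ_E/dt = ε₀ A dE/dt = (8.85×10^-12)(1.05×10^-3)(1.68×10^12) = 0.0156 A.

0.0156 A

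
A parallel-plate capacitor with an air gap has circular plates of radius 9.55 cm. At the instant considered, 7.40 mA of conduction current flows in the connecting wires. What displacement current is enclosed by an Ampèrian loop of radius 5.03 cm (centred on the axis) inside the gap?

No conduction current crosses the gap, so I_d there equals the 7.40×10^-3 A in the leads.
Through an area πr² the displacement current is I_d·(πr²/πR²) = I_d (r/R)² = 2.05×10^-3 A.

2.05×10^-3 A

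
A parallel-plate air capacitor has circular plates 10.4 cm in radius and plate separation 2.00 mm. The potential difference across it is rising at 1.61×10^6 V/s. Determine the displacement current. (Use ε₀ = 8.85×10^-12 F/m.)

2.42×10^-4 A

The field between the plates is E = V/d, so dE/dt = (1.61×10^6)/(2.00×10^-3 m) = 8.050×10^8 V/(m·s).
I_d = ε₀ A (dE/dt) = (8.85×10^-12)(0.03398)(8.050×10^8) = 2.42×10^-4 A.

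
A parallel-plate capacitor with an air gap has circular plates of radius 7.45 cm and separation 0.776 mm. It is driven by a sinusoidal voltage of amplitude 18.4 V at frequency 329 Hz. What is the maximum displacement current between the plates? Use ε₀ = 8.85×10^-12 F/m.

C = ε₀A/d = (8.85×10^-12)(0.01744)/(7.76×10^-4) = 1.989×10^-10 F; ω = 2πf = 2067 rad/s.
I_d = C dV/dt, so |I_d|_max = C V₀ ω = (1.989×10^-10)(18.4)(2067) = 7.56×10^-6 A.

7.56×10^-6 A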